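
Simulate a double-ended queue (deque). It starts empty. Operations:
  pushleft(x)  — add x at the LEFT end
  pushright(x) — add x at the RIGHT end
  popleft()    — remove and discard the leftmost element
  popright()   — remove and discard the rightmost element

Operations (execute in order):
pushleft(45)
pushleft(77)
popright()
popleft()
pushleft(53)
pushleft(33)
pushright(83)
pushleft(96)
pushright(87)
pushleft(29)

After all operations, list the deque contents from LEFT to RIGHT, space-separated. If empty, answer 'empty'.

Answer: 29 96 33 53 83 87

Derivation:
pushleft(45): [45]
pushleft(77): [77, 45]
popright(): [77]
popleft(): []
pushleft(53): [53]
pushleft(33): [33, 53]
pushright(83): [33, 53, 83]
pushleft(96): [96, 33, 53, 83]
pushright(87): [96, 33, 53, 83, 87]
pushleft(29): [29, 96, 33, 53, 83, 87]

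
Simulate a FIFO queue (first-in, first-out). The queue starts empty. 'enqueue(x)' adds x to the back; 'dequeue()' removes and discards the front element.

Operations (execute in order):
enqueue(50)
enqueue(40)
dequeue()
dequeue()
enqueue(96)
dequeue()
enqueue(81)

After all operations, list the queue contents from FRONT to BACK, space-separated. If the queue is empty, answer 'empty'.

enqueue(50): [50]
enqueue(40): [50, 40]
dequeue(): [40]
dequeue(): []
enqueue(96): [96]
dequeue(): []
enqueue(81): [81]

Answer: 81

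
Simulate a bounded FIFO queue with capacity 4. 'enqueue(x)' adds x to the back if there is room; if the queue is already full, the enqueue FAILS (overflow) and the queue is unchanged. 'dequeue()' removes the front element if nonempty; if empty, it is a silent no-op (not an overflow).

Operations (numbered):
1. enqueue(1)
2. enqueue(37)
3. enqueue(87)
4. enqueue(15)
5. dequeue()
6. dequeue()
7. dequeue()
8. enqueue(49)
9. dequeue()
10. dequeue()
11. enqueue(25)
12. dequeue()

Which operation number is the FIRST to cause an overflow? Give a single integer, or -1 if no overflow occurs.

1. enqueue(1): size=1
2. enqueue(37): size=2
3. enqueue(87): size=3
4. enqueue(15): size=4
5. dequeue(): size=3
6. dequeue(): size=2
7. dequeue(): size=1
8. enqueue(49): size=2
9. dequeue(): size=1
10. dequeue(): size=0
11. enqueue(25): size=1
12. dequeue(): size=0

Answer: -1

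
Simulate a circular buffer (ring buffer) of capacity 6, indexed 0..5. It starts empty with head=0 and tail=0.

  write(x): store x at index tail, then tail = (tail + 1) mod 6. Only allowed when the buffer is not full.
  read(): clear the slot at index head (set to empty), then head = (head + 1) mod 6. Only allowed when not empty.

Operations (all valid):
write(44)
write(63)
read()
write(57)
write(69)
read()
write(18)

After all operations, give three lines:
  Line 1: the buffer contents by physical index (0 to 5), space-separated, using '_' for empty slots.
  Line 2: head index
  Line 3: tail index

Answer: _ _ 57 69 18 _
2
5

Derivation:
write(44): buf=[44 _ _ _ _ _], head=0, tail=1, size=1
write(63): buf=[44 63 _ _ _ _], head=0, tail=2, size=2
read(): buf=[_ 63 _ _ _ _], head=1, tail=2, size=1
write(57): buf=[_ 63 57 _ _ _], head=1, tail=3, size=2
write(69): buf=[_ 63 57 69 _ _], head=1, tail=4, size=3
read(): buf=[_ _ 57 69 _ _], head=2, tail=4, size=2
write(18): buf=[_ _ 57 69 18 _], head=2, tail=5, size=3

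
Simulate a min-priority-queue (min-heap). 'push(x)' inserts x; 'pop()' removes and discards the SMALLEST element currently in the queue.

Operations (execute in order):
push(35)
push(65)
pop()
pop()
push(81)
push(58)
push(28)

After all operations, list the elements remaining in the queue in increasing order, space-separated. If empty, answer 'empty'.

push(35): heap contents = [35]
push(65): heap contents = [35, 65]
pop() → 35: heap contents = [65]
pop() → 65: heap contents = []
push(81): heap contents = [81]
push(58): heap contents = [58, 81]
push(28): heap contents = [28, 58, 81]

Answer: 28 58 81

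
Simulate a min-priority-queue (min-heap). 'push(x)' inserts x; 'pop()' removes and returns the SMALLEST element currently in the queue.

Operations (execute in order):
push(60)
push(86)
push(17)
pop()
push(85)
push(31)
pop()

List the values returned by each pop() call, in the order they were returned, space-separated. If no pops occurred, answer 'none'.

push(60): heap contents = [60]
push(86): heap contents = [60, 86]
push(17): heap contents = [17, 60, 86]
pop() → 17: heap contents = [60, 86]
push(85): heap contents = [60, 85, 86]
push(31): heap contents = [31, 60, 85, 86]
pop() → 31: heap contents = [60, 85, 86]

Answer: 17 31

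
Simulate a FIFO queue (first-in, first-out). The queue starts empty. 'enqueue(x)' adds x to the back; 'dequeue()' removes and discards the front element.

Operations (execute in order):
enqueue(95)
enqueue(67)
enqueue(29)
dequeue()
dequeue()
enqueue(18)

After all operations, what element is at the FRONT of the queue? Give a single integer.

enqueue(95): queue = [95]
enqueue(67): queue = [95, 67]
enqueue(29): queue = [95, 67, 29]
dequeue(): queue = [67, 29]
dequeue(): queue = [29]
enqueue(18): queue = [29, 18]

Answer: 29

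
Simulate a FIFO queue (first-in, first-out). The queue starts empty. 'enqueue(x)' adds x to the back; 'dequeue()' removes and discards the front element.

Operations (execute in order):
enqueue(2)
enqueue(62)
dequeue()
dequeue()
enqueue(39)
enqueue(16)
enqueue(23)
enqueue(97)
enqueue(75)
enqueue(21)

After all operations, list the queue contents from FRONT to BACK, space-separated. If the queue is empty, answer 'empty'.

enqueue(2): [2]
enqueue(62): [2, 62]
dequeue(): [62]
dequeue(): []
enqueue(39): [39]
enqueue(16): [39, 16]
enqueue(23): [39, 16, 23]
enqueue(97): [39, 16, 23, 97]
enqueue(75): [39, 16, 23, 97, 75]
enqueue(21): [39, 16, 23, 97, 75, 21]

Answer: 39 16 23 97 75 21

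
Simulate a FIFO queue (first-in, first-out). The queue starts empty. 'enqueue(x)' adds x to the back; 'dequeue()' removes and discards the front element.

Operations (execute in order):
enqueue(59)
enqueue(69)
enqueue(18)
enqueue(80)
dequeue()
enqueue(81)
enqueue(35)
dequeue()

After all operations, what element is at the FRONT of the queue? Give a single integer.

Answer: 18

Derivation:
enqueue(59): queue = [59]
enqueue(69): queue = [59, 69]
enqueue(18): queue = [59, 69, 18]
enqueue(80): queue = [59, 69, 18, 80]
dequeue(): queue = [69, 18, 80]
enqueue(81): queue = [69, 18, 80, 81]
enqueue(35): queue = [69, 18, 80, 81, 35]
dequeue(): queue = [18, 80, 81, 35]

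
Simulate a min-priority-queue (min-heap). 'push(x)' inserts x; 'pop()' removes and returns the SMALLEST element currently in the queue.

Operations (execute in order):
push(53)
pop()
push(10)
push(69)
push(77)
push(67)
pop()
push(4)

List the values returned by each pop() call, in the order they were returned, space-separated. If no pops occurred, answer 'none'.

push(53): heap contents = [53]
pop() → 53: heap contents = []
push(10): heap contents = [10]
push(69): heap contents = [10, 69]
push(77): heap contents = [10, 69, 77]
push(67): heap contents = [10, 67, 69, 77]
pop() → 10: heap contents = [67, 69, 77]
push(4): heap contents = [4, 67, 69, 77]

Answer: 53 10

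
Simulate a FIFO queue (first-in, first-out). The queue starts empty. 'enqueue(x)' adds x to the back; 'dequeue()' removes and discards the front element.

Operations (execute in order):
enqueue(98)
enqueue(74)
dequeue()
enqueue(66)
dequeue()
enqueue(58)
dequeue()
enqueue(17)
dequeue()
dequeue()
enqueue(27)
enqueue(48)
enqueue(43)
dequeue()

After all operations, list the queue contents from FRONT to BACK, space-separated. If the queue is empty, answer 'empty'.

Answer: 48 43

Derivation:
enqueue(98): [98]
enqueue(74): [98, 74]
dequeue(): [74]
enqueue(66): [74, 66]
dequeue(): [66]
enqueue(58): [66, 58]
dequeue(): [58]
enqueue(17): [58, 17]
dequeue(): [17]
dequeue(): []
enqueue(27): [27]
enqueue(48): [27, 48]
enqueue(43): [27, 48, 43]
dequeue(): [48, 43]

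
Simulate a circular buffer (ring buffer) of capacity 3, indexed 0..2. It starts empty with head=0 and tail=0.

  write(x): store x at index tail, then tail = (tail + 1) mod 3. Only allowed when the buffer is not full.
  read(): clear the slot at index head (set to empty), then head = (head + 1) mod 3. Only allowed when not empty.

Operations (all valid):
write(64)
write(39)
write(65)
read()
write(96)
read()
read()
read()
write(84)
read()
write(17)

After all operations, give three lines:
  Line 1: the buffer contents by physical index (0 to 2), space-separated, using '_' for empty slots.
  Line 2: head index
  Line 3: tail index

write(64): buf=[64 _ _], head=0, tail=1, size=1
write(39): buf=[64 39 _], head=0, tail=2, size=2
write(65): buf=[64 39 65], head=0, tail=0, size=3
read(): buf=[_ 39 65], head=1, tail=0, size=2
write(96): buf=[96 39 65], head=1, tail=1, size=3
read(): buf=[96 _ 65], head=2, tail=1, size=2
read(): buf=[96 _ _], head=0, tail=1, size=1
read(): buf=[_ _ _], head=1, tail=1, size=0
write(84): buf=[_ 84 _], head=1, tail=2, size=1
read(): buf=[_ _ _], head=2, tail=2, size=0
write(17): buf=[_ _ 17], head=2, tail=0, size=1

Answer: _ _ 17
2
0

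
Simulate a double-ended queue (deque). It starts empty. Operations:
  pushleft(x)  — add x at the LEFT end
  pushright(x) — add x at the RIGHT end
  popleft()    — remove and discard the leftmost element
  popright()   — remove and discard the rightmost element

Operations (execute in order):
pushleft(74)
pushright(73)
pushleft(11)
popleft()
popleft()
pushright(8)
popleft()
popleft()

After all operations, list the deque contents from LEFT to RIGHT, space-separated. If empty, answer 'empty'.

Answer: empty

Derivation:
pushleft(74): [74]
pushright(73): [74, 73]
pushleft(11): [11, 74, 73]
popleft(): [74, 73]
popleft(): [73]
pushright(8): [73, 8]
popleft(): [8]
popleft(): []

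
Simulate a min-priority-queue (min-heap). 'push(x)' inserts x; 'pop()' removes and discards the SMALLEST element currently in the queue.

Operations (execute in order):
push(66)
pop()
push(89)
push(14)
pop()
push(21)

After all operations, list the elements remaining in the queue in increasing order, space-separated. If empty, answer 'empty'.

push(66): heap contents = [66]
pop() → 66: heap contents = []
push(89): heap contents = [89]
push(14): heap contents = [14, 89]
pop() → 14: heap contents = [89]
push(21): heap contents = [21, 89]

Answer: 21 89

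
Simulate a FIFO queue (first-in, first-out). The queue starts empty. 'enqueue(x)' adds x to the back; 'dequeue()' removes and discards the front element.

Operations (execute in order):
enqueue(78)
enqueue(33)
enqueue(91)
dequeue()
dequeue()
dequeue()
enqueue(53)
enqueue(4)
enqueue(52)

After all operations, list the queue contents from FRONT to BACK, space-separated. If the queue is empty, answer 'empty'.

Answer: 53 4 52

Derivation:
enqueue(78): [78]
enqueue(33): [78, 33]
enqueue(91): [78, 33, 91]
dequeue(): [33, 91]
dequeue(): [91]
dequeue(): []
enqueue(53): [53]
enqueue(4): [53, 4]
enqueue(52): [53, 4, 52]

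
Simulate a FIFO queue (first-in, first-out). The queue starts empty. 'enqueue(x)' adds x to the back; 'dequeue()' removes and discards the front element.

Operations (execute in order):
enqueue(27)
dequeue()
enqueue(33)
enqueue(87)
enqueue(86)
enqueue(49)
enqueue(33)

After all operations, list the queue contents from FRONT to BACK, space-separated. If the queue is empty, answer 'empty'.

enqueue(27): [27]
dequeue(): []
enqueue(33): [33]
enqueue(87): [33, 87]
enqueue(86): [33, 87, 86]
enqueue(49): [33, 87, 86, 49]
enqueue(33): [33, 87, 86, 49, 33]

Answer: 33 87 86 49 33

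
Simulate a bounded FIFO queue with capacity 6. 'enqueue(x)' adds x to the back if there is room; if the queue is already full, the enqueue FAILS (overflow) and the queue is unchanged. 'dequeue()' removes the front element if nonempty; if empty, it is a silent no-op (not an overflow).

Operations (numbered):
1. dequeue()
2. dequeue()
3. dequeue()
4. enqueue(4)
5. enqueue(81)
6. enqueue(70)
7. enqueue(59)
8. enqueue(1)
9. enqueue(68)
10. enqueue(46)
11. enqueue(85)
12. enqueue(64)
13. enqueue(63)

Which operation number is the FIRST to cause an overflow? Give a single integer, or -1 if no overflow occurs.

1. dequeue(): empty, no-op, size=0
2. dequeue(): empty, no-op, size=0
3. dequeue(): empty, no-op, size=0
4. enqueue(4): size=1
5. enqueue(81): size=2
6. enqueue(70): size=3
7. enqueue(59): size=4
8. enqueue(1): size=5
9. enqueue(68): size=6
10. enqueue(46): size=6=cap → OVERFLOW (fail)
11. enqueue(85): size=6=cap → OVERFLOW (fail)
12. enqueue(64): size=6=cap → OVERFLOW (fail)
13. enqueue(63): size=6=cap → OVERFLOW (fail)

Answer: 10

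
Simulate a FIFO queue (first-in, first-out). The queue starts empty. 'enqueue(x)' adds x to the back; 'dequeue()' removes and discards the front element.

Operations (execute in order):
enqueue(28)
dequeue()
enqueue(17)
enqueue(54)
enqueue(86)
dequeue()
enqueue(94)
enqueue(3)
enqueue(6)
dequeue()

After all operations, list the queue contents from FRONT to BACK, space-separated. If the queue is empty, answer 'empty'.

enqueue(28): [28]
dequeue(): []
enqueue(17): [17]
enqueue(54): [17, 54]
enqueue(86): [17, 54, 86]
dequeue(): [54, 86]
enqueue(94): [54, 86, 94]
enqueue(3): [54, 86, 94, 3]
enqueue(6): [54, 86, 94, 3, 6]
dequeue(): [86, 94, 3, 6]

Answer: 86 94 3 6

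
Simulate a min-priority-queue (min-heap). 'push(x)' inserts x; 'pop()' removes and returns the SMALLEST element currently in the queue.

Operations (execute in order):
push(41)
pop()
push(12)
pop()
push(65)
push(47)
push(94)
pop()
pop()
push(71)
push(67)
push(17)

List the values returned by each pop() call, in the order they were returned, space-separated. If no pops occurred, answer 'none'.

Answer: 41 12 47 65

Derivation:
push(41): heap contents = [41]
pop() → 41: heap contents = []
push(12): heap contents = [12]
pop() → 12: heap contents = []
push(65): heap contents = [65]
push(47): heap contents = [47, 65]
push(94): heap contents = [47, 65, 94]
pop() → 47: heap contents = [65, 94]
pop() → 65: heap contents = [94]
push(71): heap contents = [71, 94]
push(67): heap contents = [67, 71, 94]
push(17): heap contents = [17, 67, 71, 94]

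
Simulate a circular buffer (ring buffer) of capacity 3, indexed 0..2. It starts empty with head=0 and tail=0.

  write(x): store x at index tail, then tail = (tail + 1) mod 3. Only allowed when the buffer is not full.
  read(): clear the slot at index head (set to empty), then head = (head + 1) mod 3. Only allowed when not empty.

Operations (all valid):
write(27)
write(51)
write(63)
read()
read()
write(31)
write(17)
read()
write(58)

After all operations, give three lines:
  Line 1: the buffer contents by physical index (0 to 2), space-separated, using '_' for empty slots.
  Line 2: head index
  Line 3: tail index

write(27): buf=[27 _ _], head=0, tail=1, size=1
write(51): buf=[27 51 _], head=0, tail=2, size=2
write(63): buf=[27 51 63], head=0, tail=0, size=3
read(): buf=[_ 51 63], head=1, tail=0, size=2
read(): buf=[_ _ 63], head=2, tail=0, size=1
write(31): buf=[31 _ 63], head=2, tail=1, size=2
write(17): buf=[31 17 63], head=2, tail=2, size=3
read(): buf=[31 17 _], head=0, tail=2, size=2
write(58): buf=[31 17 58], head=0, tail=0, size=3

Answer: 31 17 58
0
0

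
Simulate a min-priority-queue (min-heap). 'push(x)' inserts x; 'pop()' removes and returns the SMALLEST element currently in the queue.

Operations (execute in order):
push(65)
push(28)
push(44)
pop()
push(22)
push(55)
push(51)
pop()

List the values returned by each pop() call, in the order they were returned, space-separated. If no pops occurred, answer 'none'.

Answer: 28 22

Derivation:
push(65): heap contents = [65]
push(28): heap contents = [28, 65]
push(44): heap contents = [28, 44, 65]
pop() → 28: heap contents = [44, 65]
push(22): heap contents = [22, 44, 65]
push(55): heap contents = [22, 44, 55, 65]
push(51): heap contents = [22, 44, 51, 55, 65]
pop() → 22: heap contents = [44, 51, 55, 65]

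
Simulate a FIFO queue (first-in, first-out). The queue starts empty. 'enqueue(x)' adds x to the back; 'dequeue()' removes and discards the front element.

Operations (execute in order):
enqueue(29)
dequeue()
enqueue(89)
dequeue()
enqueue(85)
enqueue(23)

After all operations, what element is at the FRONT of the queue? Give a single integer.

enqueue(29): queue = [29]
dequeue(): queue = []
enqueue(89): queue = [89]
dequeue(): queue = []
enqueue(85): queue = [85]
enqueue(23): queue = [85, 23]

Answer: 85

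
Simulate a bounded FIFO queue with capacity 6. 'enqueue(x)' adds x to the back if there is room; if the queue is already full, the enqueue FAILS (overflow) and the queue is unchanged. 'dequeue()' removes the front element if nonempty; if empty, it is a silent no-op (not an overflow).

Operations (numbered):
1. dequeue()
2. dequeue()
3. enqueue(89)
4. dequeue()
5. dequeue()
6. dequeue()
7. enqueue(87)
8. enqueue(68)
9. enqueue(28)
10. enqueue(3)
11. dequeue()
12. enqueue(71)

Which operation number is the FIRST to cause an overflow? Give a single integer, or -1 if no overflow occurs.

Answer: -1

Derivation:
1. dequeue(): empty, no-op, size=0
2. dequeue(): empty, no-op, size=0
3. enqueue(89): size=1
4. dequeue(): size=0
5. dequeue(): empty, no-op, size=0
6. dequeue(): empty, no-op, size=0
7. enqueue(87): size=1
8. enqueue(68): size=2
9. enqueue(28): size=3
10. enqueue(3): size=4
11. dequeue(): size=3
12. enqueue(71): size=4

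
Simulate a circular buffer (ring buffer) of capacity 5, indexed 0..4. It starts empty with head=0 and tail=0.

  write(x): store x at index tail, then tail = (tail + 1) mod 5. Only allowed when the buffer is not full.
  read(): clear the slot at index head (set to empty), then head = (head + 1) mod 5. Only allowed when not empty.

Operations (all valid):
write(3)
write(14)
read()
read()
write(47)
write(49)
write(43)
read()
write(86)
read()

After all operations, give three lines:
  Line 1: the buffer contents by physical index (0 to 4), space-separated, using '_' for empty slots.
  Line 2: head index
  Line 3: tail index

Answer: 86 _ _ _ 43
4
1

Derivation:
write(3): buf=[3 _ _ _ _], head=0, tail=1, size=1
write(14): buf=[3 14 _ _ _], head=0, tail=2, size=2
read(): buf=[_ 14 _ _ _], head=1, tail=2, size=1
read(): buf=[_ _ _ _ _], head=2, tail=2, size=0
write(47): buf=[_ _ 47 _ _], head=2, tail=3, size=1
write(49): buf=[_ _ 47 49 _], head=2, tail=4, size=2
write(43): buf=[_ _ 47 49 43], head=2, tail=0, size=3
read(): buf=[_ _ _ 49 43], head=3, tail=0, size=2
write(86): buf=[86 _ _ 49 43], head=3, tail=1, size=3
read(): buf=[86 _ _ _ 43], head=4, tail=1, size=2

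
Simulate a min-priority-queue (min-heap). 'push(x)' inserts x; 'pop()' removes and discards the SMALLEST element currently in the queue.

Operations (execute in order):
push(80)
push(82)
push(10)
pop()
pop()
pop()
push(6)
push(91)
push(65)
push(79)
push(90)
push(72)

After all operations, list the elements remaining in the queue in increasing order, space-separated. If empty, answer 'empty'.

Answer: 6 65 72 79 90 91

Derivation:
push(80): heap contents = [80]
push(82): heap contents = [80, 82]
push(10): heap contents = [10, 80, 82]
pop() → 10: heap contents = [80, 82]
pop() → 80: heap contents = [82]
pop() → 82: heap contents = []
push(6): heap contents = [6]
push(91): heap contents = [6, 91]
push(65): heap contents = [6, 65, 91]
push(79): heap contents = [6, 65, 79, 91]
push(90): heap contents = [6, 65, 79, 90, 91]
push(72): heap contents = [6, 65, 72, 79, 90, 91]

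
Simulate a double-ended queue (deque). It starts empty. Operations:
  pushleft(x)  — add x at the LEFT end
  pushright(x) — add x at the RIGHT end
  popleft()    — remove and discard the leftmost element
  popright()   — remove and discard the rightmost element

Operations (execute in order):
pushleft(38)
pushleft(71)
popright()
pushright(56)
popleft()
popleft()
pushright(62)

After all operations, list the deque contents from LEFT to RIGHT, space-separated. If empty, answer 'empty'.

pushleft(38): [38]
pushleft(71): [71, 38]
popright(): [71]
pushright(56): [71, 56]
popleft(): [56]
popleft(): []
pushright(62): [62]

Answer: 62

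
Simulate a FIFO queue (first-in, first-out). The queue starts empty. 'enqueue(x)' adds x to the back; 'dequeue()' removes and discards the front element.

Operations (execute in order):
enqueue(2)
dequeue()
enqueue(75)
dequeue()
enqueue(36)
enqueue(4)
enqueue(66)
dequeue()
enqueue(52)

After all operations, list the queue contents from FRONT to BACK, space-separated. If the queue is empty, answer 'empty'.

Answer: 4 66 52

Derivation:
enqueue(2): [2]
dequeue(): []
enqueue(75): [75]
dequeue(): []
enqueue(36): [36]
enqueue(4): [36, 4]
enqueue(66): [36, 4, 66]
dequeue(): [4, 66]
enqueue(52): [4, 66, 52]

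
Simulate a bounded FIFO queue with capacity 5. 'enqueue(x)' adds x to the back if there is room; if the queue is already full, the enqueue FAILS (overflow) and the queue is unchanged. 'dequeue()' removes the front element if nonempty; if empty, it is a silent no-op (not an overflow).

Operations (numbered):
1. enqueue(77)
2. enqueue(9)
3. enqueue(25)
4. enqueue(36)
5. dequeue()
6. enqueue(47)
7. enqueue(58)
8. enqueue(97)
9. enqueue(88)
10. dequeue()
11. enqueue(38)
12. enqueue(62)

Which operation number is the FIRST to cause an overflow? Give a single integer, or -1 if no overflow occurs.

1. enqueue(77): size=1
2. enqueue(9): size=2
3. enqueue(25): size=3
4. enqueue(36): size=4
5. dequeue(): size=3
6. enqueue(47): size=4
7. enqueue(58): size=5
8. enqueue(97): size=5=cap → OVERFLOW (fail)
9. enqueue(88): size=5=cap → OVERFLOW (fail)
10. dequeue(): size=4
11. enqueue(38): size=5
12. enqueue(62): size=5=cap → OVERFLOW (fail)

Answer: 8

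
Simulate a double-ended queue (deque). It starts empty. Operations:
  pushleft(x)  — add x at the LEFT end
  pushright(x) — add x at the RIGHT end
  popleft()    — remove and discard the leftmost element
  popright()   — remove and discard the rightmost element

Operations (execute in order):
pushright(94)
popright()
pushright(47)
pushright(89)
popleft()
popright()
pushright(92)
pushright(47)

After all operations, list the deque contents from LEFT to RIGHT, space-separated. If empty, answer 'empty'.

Answer: 92 47

Derivation:
pushright(94): [94]
popright(): []
pushright(47): [47]
pushright(89): [47, 89]
popleft(): [89]
popright(): []
pushright(92): [92]
pushright(47): [92, 47]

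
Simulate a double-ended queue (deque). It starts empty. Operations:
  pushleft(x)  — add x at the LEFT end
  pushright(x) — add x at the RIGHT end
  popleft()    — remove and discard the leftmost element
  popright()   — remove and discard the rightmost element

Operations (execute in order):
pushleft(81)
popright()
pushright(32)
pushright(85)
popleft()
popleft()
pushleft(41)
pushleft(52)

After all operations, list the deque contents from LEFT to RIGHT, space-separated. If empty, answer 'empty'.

pushleft(81): [81]
popright(): []
pushright(32): [32]
pushright(85): [32, 85]
popleft(): [85]
popleft(): []
pushleft(41): [41]
pushleft(52): [52, 41]

Answer: 52 41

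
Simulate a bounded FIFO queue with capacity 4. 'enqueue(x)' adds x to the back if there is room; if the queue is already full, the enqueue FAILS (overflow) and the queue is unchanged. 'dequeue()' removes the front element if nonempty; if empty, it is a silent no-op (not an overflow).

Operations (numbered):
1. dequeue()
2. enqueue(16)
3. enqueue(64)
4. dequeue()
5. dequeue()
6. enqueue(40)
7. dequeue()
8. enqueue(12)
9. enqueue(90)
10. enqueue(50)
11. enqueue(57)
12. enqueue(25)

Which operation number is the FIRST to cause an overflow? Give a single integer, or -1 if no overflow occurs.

1. dequeue(): empty, no-op, size=0
2. enqueue(16): size=1
3. enqueue(64): size=2
4. dequeue(): size=1
5. dequeue(): size=0
6. enqueue(40): size=1
7. dequeue(): size=0
8. enqueue(12): size=1
9. enqueue(90): size=2
10. enqueue(50): size=3
11. enqueue(57): size=4
12. enqueue(25): size=4=cap → OVERFLOW (fail)

Answer: 12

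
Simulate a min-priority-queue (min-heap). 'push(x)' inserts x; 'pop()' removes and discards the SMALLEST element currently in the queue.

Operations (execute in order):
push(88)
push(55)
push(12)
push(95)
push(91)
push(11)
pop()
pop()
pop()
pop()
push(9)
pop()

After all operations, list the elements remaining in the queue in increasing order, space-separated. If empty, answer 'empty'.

Answer: 91 95

Derivation:
push(88): heap contents = [88]
push(55): heap contents = [55, 88]
push(12): heap contents = [12, 55, 88]
push(95): heap contents = [12, 55, 88, 95]
push(91): heap contents = [12, 55, 88, 91, 95]
push(11): heap contents = [11, 12, 55, 88, 91, 95]
pop() → 11: heap contents = [12, 55, 88, 91, 95]
pop() → 12: heap contents = [55, 88, 91, 95]
pop() → 55: heap contents = [88, 91, 95]
pop() → 88: heap contents = [91, 95]
push(9): heap contents = [9, 91, 95]
pop() → 9: heap contents = [91, 95]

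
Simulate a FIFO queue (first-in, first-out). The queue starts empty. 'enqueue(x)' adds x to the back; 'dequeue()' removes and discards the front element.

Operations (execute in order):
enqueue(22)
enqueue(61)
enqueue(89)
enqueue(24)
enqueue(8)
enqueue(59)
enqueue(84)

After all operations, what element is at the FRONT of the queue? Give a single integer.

Answer: 22

Derivation:
enqueue(22): queue = [22]
enqueue(61): queue = [22, 61]
enqueue(89): queue = [22, 61, 89]
enqueue(24): queue = [22, 61, 89, 24]
enqueue(8): queue = [22, 61, 89, 24, 8]
enqueue(59): queue = [22, 61, 89, 24, 8, 59]
enqueue(84): queue = [22, 61, 89, 24, 8, 59, 84]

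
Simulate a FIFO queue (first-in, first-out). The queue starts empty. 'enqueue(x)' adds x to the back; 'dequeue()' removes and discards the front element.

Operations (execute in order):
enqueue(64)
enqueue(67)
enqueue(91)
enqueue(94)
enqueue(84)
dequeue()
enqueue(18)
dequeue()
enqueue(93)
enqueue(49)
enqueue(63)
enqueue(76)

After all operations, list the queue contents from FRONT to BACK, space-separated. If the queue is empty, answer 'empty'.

enqueue(64): [64]
enqueue(67): [64, 67]
enqueue(91): [64, 67, 91]
enqueue(94): [64, 67, 91, 94]
enqueue(84): [64, 67, 91, 94, 84]
dequeue(): [67, 91, 94, 84]
enqueue(18): [67, 91, 94, 84, 18]
dequeue(): [91, 94, 84, 18]
enqueue(93): [91, 94, 84, 18, 93]
enqueue(49): [91, 94, 84, 18, 93, 49]
enqueue(63): [91, 94, 84, 18, 93, 49, 63]
enqueue(76): [91, 94, 84, 18, 93, 49, 63, 76]

Answer: 91 94 84 18 93 49 63 76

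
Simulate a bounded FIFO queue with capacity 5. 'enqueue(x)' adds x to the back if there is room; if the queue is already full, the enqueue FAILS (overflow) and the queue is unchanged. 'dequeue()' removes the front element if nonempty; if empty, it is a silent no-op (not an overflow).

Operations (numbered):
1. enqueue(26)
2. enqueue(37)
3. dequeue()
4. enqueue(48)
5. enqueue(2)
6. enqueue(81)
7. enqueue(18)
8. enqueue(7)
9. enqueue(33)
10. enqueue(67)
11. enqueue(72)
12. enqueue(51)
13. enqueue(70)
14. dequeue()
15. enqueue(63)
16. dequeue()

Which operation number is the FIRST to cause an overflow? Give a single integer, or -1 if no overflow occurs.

Answer: 8

Derivation:
1. enqueue(26): size=1
2. enqueue(37): size=2
3. dequeue(): size=1
4. enqueue(48): size=2
5. enqueue(2): size=3
6. enqueue(81): size=4
7. enqueue(18): size=5
8. enqueue(7): size=5=cap → OVERFLOW (fail)
9. enqueue(33): size=5=cap → OVERFLOW (fail)
10. enqueue(67): size=5=cap → OVERFLOW (fail)
11. enqueue(72): size=5=cap → OVERFLOW (fail)
12. enqueue(51): size=5=cap → OVERFLOW (fail)
13. enqueue(70): size=5=cap → OVERFLOW (fail)
14. dequeue(): size=4
15. enqueue(63): size=5
16. dequeue(): size=4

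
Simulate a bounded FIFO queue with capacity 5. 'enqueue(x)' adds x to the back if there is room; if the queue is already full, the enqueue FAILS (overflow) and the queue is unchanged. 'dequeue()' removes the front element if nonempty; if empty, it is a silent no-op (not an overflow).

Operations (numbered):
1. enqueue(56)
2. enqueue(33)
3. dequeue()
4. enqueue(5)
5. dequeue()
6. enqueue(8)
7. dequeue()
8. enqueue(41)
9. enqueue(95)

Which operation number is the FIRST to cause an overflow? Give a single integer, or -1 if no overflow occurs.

1. enqueue(56): size=1
2. enqueue(33): size=2
3. dequeue(): size=1
4. enqueue(5): size=2
5. dequeue(): size=1
6. enqueue(8): size=2
7. dequeue(): size=1
8. enqueue(41): size=2
9. enqueue(95): size=3

Answer: -1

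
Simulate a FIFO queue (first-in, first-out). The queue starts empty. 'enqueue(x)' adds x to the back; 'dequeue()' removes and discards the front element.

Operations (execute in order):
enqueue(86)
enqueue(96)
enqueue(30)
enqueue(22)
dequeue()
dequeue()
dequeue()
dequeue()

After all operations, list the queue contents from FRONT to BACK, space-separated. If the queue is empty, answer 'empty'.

Answer: empty

Derivation:
enqueue(86): [86]
enqueue(96): [86, 96]
enqueue(30): [86, 96, 30]
enqueue(22): [86, 96, 30, 22]
dequeue(): [96, 30, 22]
dequeue(): [30, 22]
dequeue(): [22]
dequeue(): []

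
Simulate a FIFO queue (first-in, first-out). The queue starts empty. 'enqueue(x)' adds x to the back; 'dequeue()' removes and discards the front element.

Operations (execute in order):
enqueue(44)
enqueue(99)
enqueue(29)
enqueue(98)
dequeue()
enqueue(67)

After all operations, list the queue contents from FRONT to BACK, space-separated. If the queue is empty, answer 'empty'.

Answer: 99 29 98 67

Derivation:
enqueue(44): [44]
enqueue(99): [44, 99]
enqueue(29): [44, 99, 29]
enqueue(98): [44, 99, 29, 98]
dequeue(): [99, 29, 98]
enqueue(67): [99, 29, 98, 67]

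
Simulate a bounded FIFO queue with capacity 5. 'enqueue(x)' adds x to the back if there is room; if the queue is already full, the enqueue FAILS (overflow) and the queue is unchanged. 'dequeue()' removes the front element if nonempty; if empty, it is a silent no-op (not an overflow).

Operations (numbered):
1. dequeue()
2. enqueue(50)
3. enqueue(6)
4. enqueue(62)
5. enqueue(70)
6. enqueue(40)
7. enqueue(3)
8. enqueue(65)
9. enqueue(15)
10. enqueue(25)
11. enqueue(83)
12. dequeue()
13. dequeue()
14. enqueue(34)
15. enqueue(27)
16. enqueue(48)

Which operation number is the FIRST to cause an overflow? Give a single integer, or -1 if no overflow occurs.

1. dequeue(): empty, no-op, size=0
2. enqueue(50): size=1
3. enqueue(6): size=2
4. enqueue(62): size=3
5. enqueue(70): size=4
6. enqueue(40): size=5
7. enqueue(3): size=5=cap → OVERFLOW (fail)
8. enqueue(65): size=5=cap → OVERFLOW (fail)
9. enqueue(15): size=5=cap → OVERFLOW (fail)
10. enqueue(25): size=5=cap → OVERFLOW (fail)
11. enqueue(83): size=5=cap → OVERFLOW (fail)
12. dequeue(): size=4
13. dequeue(): size=3
14. enqueue(34): size=4
15. enqueue(27): size=5
16. enqueue(48): size=5=cap → OVERFLOW (fail)

Answer: 7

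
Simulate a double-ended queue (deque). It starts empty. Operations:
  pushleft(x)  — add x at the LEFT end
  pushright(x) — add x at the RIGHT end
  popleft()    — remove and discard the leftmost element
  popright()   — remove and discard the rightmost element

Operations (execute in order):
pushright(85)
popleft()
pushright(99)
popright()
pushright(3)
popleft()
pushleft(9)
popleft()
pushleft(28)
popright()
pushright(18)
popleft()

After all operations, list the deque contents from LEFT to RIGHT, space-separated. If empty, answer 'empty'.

Answer: empty

Derivation:
pushright(85): [85]
popleft(): []
pushright(99): [99]
popright(): []
pushright(3): [3]
popleft(): []
pushleft(9): [9]
popleft(): []
pushleft(28): [28]
popright(): []
pushright(18): [18]
popleft(): []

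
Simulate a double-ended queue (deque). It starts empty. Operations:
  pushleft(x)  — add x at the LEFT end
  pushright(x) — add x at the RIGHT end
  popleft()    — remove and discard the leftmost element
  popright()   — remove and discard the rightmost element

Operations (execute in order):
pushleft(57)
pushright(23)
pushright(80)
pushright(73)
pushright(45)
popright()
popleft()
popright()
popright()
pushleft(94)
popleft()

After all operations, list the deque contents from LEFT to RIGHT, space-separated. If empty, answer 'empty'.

Answer: 23

Derivation:
pushleft(57): [57]
pushright(23): [57, 23]
pushright(80): [57, 23, 80]
pushright(73): [57, 23, 80, 73]
pushright(45): [57, 23, 80, 73, 45]
popright(): [57, 23, 80, 73]
popleft(): [23, 80, 73]
popright(): [23, 80]
popright(): [23]
pushleft(94): [94, 23]
popleft(): [23]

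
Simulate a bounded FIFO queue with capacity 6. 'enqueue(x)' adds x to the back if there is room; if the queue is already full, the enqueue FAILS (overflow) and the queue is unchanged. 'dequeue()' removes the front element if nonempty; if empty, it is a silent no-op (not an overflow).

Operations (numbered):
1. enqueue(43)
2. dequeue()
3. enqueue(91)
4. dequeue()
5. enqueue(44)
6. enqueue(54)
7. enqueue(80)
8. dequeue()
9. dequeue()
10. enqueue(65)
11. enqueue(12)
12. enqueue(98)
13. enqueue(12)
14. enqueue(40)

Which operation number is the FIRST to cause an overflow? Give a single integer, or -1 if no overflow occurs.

Answer: -1

Derivation:
1. enqueue(43): size=1
2. dequeue(): size=0
3. enqueue(91): size=1
4. dequeue(): size=0
5. enqueue(44): size=1
6. enqueue(54): size=2
7. enqueue(80): size=3
8. dequeue(): size=2
9. dequeue(): size=1
10. enqueue(65): size=2
11. enqueue(12): size=3
12. enqueue(98): size=4
13. enqueue(12): size=5
14. enqueue(40): size=6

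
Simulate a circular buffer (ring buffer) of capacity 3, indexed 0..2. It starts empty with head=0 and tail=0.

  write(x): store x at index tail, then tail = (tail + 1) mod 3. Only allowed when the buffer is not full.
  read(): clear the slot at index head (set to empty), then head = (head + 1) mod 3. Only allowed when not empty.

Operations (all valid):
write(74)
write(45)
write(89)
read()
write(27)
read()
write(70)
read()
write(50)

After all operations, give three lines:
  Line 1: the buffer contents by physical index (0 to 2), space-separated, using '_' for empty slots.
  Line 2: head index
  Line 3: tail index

Answer: 27 70 50
0
0

Derivation:
write(74): buf=[74 _ _], head=0, tail=1, size=1
write(45): buf=[74 45 _], head=0, tail=2, size=2
write(89): buf=[74 45 89], head=0, tail=0, size=3
read(): buf=[_ 45 89], head=1, tail=0, size=2
write(27): buf=[27 45 89], head=1, tail=1, size=3
read(): buf=[27 _ 89], head=2, tail=1, size=2
write(70): buf=[27 70 89], head=2, tail=2, size=3
read(): buf=[27 70 _], head=0, tail=2, size=2
write(50): buf=[27 70 50], head=0, tail=0, size=3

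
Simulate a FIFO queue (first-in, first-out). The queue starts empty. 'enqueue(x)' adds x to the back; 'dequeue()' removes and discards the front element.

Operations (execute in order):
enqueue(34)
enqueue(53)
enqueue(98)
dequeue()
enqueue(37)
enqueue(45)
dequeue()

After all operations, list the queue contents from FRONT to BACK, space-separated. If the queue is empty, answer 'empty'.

enqueue(34): [34]
enqueue(53): [34, 53]
enqueue(98): [34, 53, 98]
dequeue(): [53, 98]
enqueue(37): [53, 98, 37]
enqueue(45): [53, 98, 37, 45]
dequeue(): [98, 37, 45]

Answer: 98 37 45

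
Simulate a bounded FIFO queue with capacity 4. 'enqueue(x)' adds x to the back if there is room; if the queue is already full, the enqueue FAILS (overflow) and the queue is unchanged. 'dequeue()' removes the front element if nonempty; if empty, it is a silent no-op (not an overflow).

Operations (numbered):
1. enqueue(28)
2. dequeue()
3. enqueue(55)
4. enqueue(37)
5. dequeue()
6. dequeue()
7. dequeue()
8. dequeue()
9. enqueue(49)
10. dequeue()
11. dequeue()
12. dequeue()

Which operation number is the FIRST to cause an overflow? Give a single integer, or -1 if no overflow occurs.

Answer: -1

Derivation:
1. enqueue(28): size=1
2. dequeue(): size=0
3. enqueue(55): size=1
4. enqueue(37): size=2
5. dequeue(): size=1
6. dequeue(): size=0
7. dequeue(): empty, no-op, size=0
8. dequeue(): empty, no-op, size=0
9. enqueue(49): size=1
10. dequeue(): size=0
11. dequeue(): empty, no-op, size=0
12. dequeue(): empty, no-op, size=0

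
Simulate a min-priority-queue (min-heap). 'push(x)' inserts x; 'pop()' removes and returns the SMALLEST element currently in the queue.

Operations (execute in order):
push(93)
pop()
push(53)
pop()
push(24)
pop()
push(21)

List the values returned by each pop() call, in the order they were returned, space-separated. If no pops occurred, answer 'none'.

push(93): heap contents = [93]
pop() → 93: heap contents = []
push(53): heap contents = [53]
pop() → 53: heap contents = []
push(24): heap contents = [24]
pop() → 24: heap contents = []
push(21): heap contents = [21]

Answer: 93 53 24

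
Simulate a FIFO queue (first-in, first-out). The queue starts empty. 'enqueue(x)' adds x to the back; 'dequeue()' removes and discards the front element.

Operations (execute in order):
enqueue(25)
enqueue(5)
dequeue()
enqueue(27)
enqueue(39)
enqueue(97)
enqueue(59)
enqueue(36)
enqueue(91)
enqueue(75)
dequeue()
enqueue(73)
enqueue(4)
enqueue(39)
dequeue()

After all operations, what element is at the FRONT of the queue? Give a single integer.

enqueue(25): queue = [25]
enqueue(5): queue = [25, 5]
dequeue(): queue = [5]
enqueue(27): queue = [5, 27]
enqueue(39): queue = [5, 27, 39]
enqueue(97): queue = [5, 27, 39, 97]
enqueue(59): queue = [5, 27, 39, 97, 59]
enqueue(36): queue = [5, 27, 39, 97, 59, 36]
enqueue(91): queue = [5, 27, 39, 97, 59, 36, 91]
enqueue(75): queue = [5, 27, 39, 97, 59, 36, 91, 75]
dequeue(): queue = [27, 39, 97, 59, 36, 91, 75]
enqueue(73): queue = [27, 39, 97, 59, 36, 91, 75, 73]
enqueue(4): queue = [27, 39, 97, 59, 36, 91, 75, 73, 4]
enqueue(39): queue = [27, 39, 97, 59, 36, 91, 75, 73, 4, 39]
dequeue(): queue = [39, 97, 59, 36, 91, 75, 73, 4, 39]

Answer: 39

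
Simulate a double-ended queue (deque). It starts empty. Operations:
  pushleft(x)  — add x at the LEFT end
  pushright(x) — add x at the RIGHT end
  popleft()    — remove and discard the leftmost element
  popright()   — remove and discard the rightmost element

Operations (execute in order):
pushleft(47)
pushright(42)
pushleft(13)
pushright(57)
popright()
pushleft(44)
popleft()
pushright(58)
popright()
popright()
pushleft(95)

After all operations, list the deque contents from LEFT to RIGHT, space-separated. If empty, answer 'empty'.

pushleft(47): [47]
pushright(42): [47, 42]
pushleft(13): [13, 47, 42]
pushright(57): [13, 47, 42, 57]
popright(): [13, 47, 42]
pushleft(44): [44, 13, 47, 42]
popleft(): [13, 47, 42]
pushright(58): [13, 47, 42, 58]
popright(): [13, 47, 42]
popright(): [13, 47]
pushleft(95): [95, 13, 47]

Answer: 95 13 47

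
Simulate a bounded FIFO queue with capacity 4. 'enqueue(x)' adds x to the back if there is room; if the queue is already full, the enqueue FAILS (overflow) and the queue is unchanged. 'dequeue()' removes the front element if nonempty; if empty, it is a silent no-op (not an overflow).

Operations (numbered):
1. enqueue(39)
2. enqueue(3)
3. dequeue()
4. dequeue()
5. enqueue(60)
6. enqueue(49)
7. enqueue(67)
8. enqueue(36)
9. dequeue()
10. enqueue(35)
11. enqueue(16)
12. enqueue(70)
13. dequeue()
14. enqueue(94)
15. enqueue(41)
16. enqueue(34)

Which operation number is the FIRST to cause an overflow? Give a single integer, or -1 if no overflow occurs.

1. enqueue(39): size=1
2. enqueue(3): size=2
3. dequeue(): size=1
4. dequeue(): size=0
5. enqueue(60): size=1
6. enqueue(49): size=2
7. enqueue(67): size=3
8. enqueue(36): size=4
9. dequeue(): size=3
10. enqueue(35): size=4
11. enqueue(16): size=4=cap → OVERFLOW (fail)
12. enqueue(70): size=4=cap → OVERFLOW (fail)
13. dequeue(): size=3
14. enqueue(94): size=4
15. enqueue(41): size=4=cap → OVERFLOW (fail)
16. enqueue(34): size=4=cap → OVERFLOW (fail)

Answer: 11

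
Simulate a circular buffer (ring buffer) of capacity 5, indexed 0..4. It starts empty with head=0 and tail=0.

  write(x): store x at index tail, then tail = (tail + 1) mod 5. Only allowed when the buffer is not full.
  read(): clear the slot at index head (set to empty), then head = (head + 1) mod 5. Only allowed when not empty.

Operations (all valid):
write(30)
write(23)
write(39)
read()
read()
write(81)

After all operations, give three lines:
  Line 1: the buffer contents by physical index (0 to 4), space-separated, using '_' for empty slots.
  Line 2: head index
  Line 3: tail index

Answer: _ _ 39 81 _
2
4

Derivation:
write(30): buf=[30 _ _ _ _], head=0, tail=1, size=1
write(23): buf=[30 23 _ _ _], head=0, tail=2, size=2
write(39): buf=[30 23 39 _ _], head=0, tail=3, size=3
read(): buf=[_ 23 39 _ _], head=1, tail=3, size=2
read(): buf=[_ _ 39 _ _], head=2, tail=3, size=1
write(81): buf=[_ _ 39 81 _], head=2, tail=4, size=2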